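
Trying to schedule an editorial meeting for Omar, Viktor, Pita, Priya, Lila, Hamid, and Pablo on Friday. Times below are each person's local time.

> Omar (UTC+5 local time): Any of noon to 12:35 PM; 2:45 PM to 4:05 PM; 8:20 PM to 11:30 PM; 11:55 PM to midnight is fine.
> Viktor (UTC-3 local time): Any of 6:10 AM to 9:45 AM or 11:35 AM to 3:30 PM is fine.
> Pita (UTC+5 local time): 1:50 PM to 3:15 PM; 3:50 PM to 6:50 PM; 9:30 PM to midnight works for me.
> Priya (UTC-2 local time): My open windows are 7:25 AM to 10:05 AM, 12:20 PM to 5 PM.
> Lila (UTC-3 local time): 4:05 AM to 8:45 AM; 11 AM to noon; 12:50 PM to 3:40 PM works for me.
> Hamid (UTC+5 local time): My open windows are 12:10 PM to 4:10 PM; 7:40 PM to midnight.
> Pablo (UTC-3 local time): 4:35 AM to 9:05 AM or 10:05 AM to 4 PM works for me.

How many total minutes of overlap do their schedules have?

Omar in UTC: 07:00-07:35, 09:45-11:05, 15:20-18:30, 18:55-19:00 (subtract 5h to convert from UTC+5).
Viktor in UTC: 09:10-12:45, 14:35-18:30 (add 3h to convert from UTC-3).
Pita in UTC: 08:50-10:15, 10:50-13:50, 16:30-19:00 (subtract 5h to convert from UTC+5).
Priya in UTC: 09:25-12:05, 14:20-19:00 (add 2h to convert from UTC-2).
Lila in UTC: 07:05-11:45, 14:00-15:00, 15:50-18:40 (add 3h to convert from UTC-3).
Hamid in UTC: 07:10-11:10, 14:40-19:00 (subtract 5h to convert from UTC+5).
Pablo in UTC: 07:35-12:05, 13:05-19:00 (add 3h to convert from UTC-3).
Omar ∩ Viktor: 09:45-11:05, 15:20-18:30.
Omar ∩ Viktor ∩ Pita: 09:45-10:15, 10:50-11:05, 16:30-18:30.
Omar ∩ Viktor ∩ Pita ∩ Priya: 09:45-10:15, 10:50-11:05, 16:30-18:30.
Omar ∩ Viktor ∩ Pita ∩ Priya ∩ Lila: 09:45-10:15, 10:50-11:05, 16:30-18:30.
Omar ∩ Viktor ∩ Pita ∩ Priya ∩ Lila ∩ Hamid: 09:45-10:15, 10:50-11:05, 16:30-18:30.
Omar ∩ Viktor ∩ Pita ∩ Priya ∩ Lila ∩ Hamid ∩ Pablo: 09:45-10:15, 10:50-11:05, 16:30-18:30.
Summing the common windows: 30 + 15 + 120 = 165 minutes.

165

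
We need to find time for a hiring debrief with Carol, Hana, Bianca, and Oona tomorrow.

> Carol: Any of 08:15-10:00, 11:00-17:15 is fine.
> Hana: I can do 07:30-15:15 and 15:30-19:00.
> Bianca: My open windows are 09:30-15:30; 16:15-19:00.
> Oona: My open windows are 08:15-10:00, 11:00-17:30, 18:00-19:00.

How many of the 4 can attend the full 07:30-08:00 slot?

1

Hana can make the full 07:30-08:00 slot — that's 1.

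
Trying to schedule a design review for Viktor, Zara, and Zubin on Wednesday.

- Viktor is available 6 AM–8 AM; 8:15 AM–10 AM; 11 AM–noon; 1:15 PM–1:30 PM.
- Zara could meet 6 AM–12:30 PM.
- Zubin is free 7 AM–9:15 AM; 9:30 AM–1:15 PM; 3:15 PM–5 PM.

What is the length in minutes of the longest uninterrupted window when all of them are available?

Viktor ∩ Zara: 06:00-08:00, 08:15-10:00, 11:00-12:00.
Viktor ∩ Zara ∩ Zubin: 07:00-08:00, 08:15-09:15, 09:30-10:00, 11:00-12:00.
Those are the intersection windows.
The longest is 07:00-08:00 at 60 minutes.

60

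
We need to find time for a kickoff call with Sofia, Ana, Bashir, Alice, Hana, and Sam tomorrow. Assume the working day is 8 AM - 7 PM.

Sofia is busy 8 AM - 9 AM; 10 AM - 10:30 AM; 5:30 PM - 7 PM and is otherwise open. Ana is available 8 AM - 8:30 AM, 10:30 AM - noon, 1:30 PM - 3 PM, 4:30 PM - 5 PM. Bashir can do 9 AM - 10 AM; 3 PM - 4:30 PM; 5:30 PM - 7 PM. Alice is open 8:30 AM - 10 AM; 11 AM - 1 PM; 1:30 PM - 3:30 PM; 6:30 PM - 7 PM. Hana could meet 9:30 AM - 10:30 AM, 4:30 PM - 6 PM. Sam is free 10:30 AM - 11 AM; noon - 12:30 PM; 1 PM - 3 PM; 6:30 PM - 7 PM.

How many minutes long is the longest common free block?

Sofia free: 09:00-10:00, 10:30-17:30 (invert busy blocks within the working day).
Ana free: 08:00-08:30, 10:30-12:00, 13:30-15:00, 16:30-17:00.
Bashir free: 09:00-10:00, 15:00-16:30, 17:30-19:00.
Alice free: 08:30-10:00, 11:00-13:00, 13:30-15:30, 18:30-19:00.
Hana free: 09:30-10:30, 16:30-18:00.
Sam free: 10:30-11:00, 12:00-12:30, 13:00-15:00, 18:30-19:00.
Sofia ∩ Ana: 10:30-12:00, 13:30-15:00, 16:30-17:00.
Sofia ∩ Ana ∩ Bashir: ∅.
Sofia ∩ Ana ∩ Bashir ∩ Alice: ∅.
Sofia ∩ Ana ∩ Bashir ∩ Alice ∩ Hana: ∅.
Sofia ∩ Ana ∩ Bashir ∩ Alice ∩ Hana ∩ Sam: ∅.
There is no time when everyone is free.
No common window exists, so the longest block is 0 minutes.

0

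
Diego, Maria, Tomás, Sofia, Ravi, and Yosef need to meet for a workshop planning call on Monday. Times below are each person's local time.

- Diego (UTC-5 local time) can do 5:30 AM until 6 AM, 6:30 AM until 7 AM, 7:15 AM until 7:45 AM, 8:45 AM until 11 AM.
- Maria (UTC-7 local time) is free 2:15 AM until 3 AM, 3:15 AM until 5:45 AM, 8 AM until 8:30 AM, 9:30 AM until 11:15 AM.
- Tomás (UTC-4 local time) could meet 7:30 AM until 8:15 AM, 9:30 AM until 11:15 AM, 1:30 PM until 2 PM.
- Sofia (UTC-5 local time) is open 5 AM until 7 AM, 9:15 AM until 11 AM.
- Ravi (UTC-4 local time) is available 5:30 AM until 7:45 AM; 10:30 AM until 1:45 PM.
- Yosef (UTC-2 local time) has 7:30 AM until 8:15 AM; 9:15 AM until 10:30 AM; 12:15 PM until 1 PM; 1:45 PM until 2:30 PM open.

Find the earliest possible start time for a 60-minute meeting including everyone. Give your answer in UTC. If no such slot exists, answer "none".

Diego in UTC: 10:30-11:00, 11:30-12:00, 12:15-12:45, 13:45-16:00 (add 5h to convert from UTC-5).
Maria in UTC: 09:15-10:00, 10:15-12:45, 15:00-15:30, 16:30-18:15 (add 7h to convert from UTC-7).
Tomás in UTC: 11:30-12:15, 13:30-15:15, 17:30-18:00 (add 4h to convert from UTC-4).
Sofia in UTC: 10:00-12:00, 14:15-16:00 (add 5h to convert from UTC-5).
Ravi in UTC: 09:30-11:45, 14:30-17:45 (add 4h to convert from UTC-4).
Yosef in UTC: 09:30-10:15, 11:15-12:30, 14:15-15:00, 15:45-16:30 (add 2h to convert from UTC-2).
Diego ∩ Maria: 10:30-11:00, 11:30-12:00, 12:15-12:45, 15:00-15:30.
Diego ∩ Maria ∩ Tomás: 11:30-12:00, 15:00-15:15.
Diego ∩ Maria ∩ Tomás ∩ Sofia: 11:30-12:00, 15:00-15:15.
Diego ∩ Maria ∩ Tomás ∩ Sofia ∩ Ravi: 11:30-11:45, 15:00-15:15.
Diego ∩ Maria ∩ Tomás ∩ Sofia ∩ Ravi ∩ Yosef: 11:30-11:45.
No common window is at least 60 minutes long.

none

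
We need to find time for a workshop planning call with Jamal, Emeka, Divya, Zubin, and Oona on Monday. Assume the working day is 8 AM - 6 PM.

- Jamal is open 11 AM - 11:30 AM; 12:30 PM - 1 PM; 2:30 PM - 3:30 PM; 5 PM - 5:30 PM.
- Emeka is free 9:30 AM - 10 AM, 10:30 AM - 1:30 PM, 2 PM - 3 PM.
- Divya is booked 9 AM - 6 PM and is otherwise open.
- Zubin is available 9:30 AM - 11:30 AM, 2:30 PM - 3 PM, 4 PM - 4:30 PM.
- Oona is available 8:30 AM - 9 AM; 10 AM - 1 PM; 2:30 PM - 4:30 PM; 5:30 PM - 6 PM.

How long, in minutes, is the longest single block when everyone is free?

0

Jamal free: 11:00-11:30, 12:30-13:00, 14:30-15:30, 17:00-17:30.
Emeka free: 09:30-10:00, 10:30-13:30, 14:00-15:00.
Divya free: 08:00-09:00 (invert busy blocks within the working day).
Zubin free: 09:30-11:30, 14:30-15:00, 16:00-16:30.
Oona free: 08:30-09:00, 10:00-13:00, 14:30-16:30, 17:30-18:00.
Jamal ∩ Emeka: 11:00-11:30, 12:30-13:00, 14:30-15:00.
Jamal ∩ Emeka ∩ Divya: ∅.
Jamal ∩ Emeka ∩ Divya ∩ Zubin: ∅.
Jamal ∩ Emeka ∩ Divya ∩ Zubin ∩ Oona: ∅.
There is no time when everyone is free.
No common window exists, so the longest block is 0 minutes.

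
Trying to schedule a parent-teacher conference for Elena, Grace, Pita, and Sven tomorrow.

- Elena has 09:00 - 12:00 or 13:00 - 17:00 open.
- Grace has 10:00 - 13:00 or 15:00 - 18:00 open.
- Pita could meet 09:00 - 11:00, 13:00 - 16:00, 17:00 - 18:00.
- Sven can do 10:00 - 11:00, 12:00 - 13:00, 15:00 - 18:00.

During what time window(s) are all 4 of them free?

Elena ∩ Grace: 10:00-12:00, 15:00-17:00.
Elena ∩ Grace ∩ Pita: 10:00-11:00, 15:00-16:00.
Elena ∩ Grace ∩ Pita ∩ Sven: 10:00-11:00, 15:00-16:00.

10:00-11:00, 15:00-16:00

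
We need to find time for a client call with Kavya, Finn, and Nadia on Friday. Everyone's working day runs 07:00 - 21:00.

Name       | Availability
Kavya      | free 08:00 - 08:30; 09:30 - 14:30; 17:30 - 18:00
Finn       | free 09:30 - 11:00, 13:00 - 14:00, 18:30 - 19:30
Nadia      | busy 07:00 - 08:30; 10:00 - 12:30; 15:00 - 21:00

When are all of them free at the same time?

Kavya free: 08:00-08:30, 09:30-14:30, 17:30-18:00.
Finn free: 09:30-11:00, 13:00-14:00, 18:30-19:30.
Nadia free: 08:30-10:00, 12:30-15:00 (invert busy blocks within the working day).
Kavya ∩ Finn: 09:30-11:00, 13:00-14:00.
Kavya ∩ Finn ∩ Nadia: 09:30-10:00, 13:00-14:00.
Those are the intersection windows.

09:30-10:00, 13:00-14:00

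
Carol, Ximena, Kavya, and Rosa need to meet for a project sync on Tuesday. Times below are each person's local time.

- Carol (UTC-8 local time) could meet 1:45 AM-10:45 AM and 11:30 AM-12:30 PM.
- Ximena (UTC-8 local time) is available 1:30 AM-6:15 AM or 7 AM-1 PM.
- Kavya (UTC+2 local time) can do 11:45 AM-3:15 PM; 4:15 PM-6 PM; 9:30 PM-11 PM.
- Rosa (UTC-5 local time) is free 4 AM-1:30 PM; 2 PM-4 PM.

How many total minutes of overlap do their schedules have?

330

Carol in UTC: 09:45-18:45, 19:30-20:30 (add 8h to convert from UTC-8).
Ximena in UTC: 09:30-14:15, 15:00-21:00 (add 8h to convert from UTC-8).
Kavya in UTC: 09:45-13:15, 14:15-16:00, 19:30-21:00 (subtract 2h to convert from UTC+2).
Rosa in UTC: 09:00-18:30, 19:00-21:00 (add 5h to convert from UTC-5).
Carol ∩ Ximena: 09:45-14:15, 15:00-18:45, 19:30-20:30.
Carol ∩ Ximena ∩ Kavya: 09:45-13:15, 15:00-16:00, 19:30-20:30.
Carol ∩ Ximena ∩ Kavya ∩ Rosa: 09:45-13:15, 15:00-16:00, 19:30-20:30.
Summing the common windows: 210 + 60 + 60 = 330 minutes.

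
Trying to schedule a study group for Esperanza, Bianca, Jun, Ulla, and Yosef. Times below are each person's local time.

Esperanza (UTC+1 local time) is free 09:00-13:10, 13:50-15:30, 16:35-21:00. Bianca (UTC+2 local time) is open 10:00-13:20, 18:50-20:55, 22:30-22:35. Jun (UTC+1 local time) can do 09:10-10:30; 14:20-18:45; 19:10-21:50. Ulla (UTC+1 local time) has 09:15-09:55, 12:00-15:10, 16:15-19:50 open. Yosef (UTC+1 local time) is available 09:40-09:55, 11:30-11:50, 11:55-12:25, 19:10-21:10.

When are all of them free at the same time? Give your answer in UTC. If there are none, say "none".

08:40-08:55, 18:10-18:50

Esperanza in UTC: 08:00-12:10, 12:50-14:30, 15:35-20:00 (subtract 1h to convert from UTC+1).
Bianca in UTC: 08:00-11:20, 16:50-18:55, 20:30-20:35 (subtract 2h to convert from UTC+2).
Jun in UTC: 08:10-09:30, 13:20-17:45, 18:10-20:50 (subtract 1h to convert from UTC+1).
Ulla in UTC: 08:15-08:55, 11:00-14:10, 15:15-18:50 (subtract 1h to convert from UTC+1).
Yosef in UTC: 08:40-08:55, 10:30-10:50, 10:55-11:25, 18:10-20:10 (subtract 1h to convert from UTC+1).
Esperanza ∩ Bianca: 08:00-11:20, 16:50-18:55.
Esperanza ∩ Bianca ∩ Jun: 08:10-09:30, 16:50-17:45, 18:10-18:55.
Esperanza ∩ Bianca ∩ Jun ∩ Ulla: 08:15-08:55, 16:50-17:45, 18:10-18:50.
Esperanza ∩ Bianca ∩ Jun ∩ Ulla ∩ Yosef: 08:40-08:55, 18:10-18:50.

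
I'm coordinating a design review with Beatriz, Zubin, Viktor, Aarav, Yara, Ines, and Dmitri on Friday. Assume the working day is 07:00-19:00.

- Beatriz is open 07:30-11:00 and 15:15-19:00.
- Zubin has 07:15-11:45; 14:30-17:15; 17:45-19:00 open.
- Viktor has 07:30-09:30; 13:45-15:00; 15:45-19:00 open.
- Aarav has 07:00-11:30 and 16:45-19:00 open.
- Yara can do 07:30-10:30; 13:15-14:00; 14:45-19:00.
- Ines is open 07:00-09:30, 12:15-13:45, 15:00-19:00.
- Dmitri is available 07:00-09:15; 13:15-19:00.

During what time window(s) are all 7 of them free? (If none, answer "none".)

07:30-09:15, 16:45-17:15, 17:45-19:00

Beatriz ∩ Zubin: 07:30-11:00, 15:15-17:15, 17:45-19:00.
Beatriz ∩ Zubin ∩ Viktor: 07:30-09:30, 15:45-17:15, 17:45-19:00.
Beatriz ∩ Zubin ∩ Viktor ∩ Aarav: 07:30-09:30, 16:45-17:15, 17:45-19:00.
Beatriz ∩ Zubin ∩ Viktor ∩ Aarav ∩ Yara: 07:30-09:30, 16:45-17:15, 17:45-19:00.
Beatriz ∩ Zubin ∩ Viktor ∩ Aarav ∩ Yara ∩ Ines: 07:30-09:30, 16:45-17:15, 17:45-19:00.
Beatriz ∩ Zubin ∩ Viktor ∩ Aarav ∩ Yara ∩ Ines ∩ Dmitri: 07:30-09:15, 16:45-17:15, 17:45-19:00.
Those are the intersection windows.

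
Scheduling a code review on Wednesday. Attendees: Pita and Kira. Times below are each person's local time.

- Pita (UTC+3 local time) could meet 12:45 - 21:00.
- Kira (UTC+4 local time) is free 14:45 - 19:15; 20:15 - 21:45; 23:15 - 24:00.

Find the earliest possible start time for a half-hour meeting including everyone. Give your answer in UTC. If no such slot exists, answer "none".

10:45

Pita in UTC: 09:45-18:00 (subtract 3h to convert from UTC+3).
Kira in UTC: 10:45-15:15, 16:15-17:45, 19:15-20:00 (subtract 4h to convert from UTC+4).
Pita ∩ Kira: 10:45-15:15, 16:15-17:45.
The first common window of at least 30 minutes is 10:45-15:15, so the earliest start is 10:45.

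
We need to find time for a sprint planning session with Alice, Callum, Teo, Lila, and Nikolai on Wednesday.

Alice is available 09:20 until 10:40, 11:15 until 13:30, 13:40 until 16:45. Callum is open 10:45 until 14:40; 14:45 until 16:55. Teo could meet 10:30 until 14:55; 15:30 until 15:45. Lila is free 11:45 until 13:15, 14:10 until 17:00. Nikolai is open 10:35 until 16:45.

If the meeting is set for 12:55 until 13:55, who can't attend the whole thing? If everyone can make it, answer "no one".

Alice, Lila

Alice: not fully free for 12:55-13:55. Callum: free for 12:55-13:55. Teo: free for 12:55-13:55. Lila: not fully free for 12:55-13:55. Nikolai: free for 12:55-13:55.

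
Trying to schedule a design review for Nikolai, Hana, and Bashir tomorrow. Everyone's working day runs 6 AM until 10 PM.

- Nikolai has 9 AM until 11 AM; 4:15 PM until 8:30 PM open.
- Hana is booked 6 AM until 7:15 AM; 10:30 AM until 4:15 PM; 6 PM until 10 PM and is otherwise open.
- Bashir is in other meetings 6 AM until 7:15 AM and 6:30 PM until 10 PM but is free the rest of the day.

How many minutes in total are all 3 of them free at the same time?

195

Nikolai free: 09:00-11:00, 16:15-20:30.
Hana free: 07:15-10:30, 16:15-18:00 (invert busy blocks within the working day).
Bashir free: 07:15-18:30 (invert busy blocks within the working day).
Nikolai ∩ Hana: 09:00-10:30, 16:15-18:00.
Nikolai ∩ Hana ∩ Bashir: 09:00-10:30, 16:15-18:00.
Summing the common windows: 90 + 105 = 195 minutes.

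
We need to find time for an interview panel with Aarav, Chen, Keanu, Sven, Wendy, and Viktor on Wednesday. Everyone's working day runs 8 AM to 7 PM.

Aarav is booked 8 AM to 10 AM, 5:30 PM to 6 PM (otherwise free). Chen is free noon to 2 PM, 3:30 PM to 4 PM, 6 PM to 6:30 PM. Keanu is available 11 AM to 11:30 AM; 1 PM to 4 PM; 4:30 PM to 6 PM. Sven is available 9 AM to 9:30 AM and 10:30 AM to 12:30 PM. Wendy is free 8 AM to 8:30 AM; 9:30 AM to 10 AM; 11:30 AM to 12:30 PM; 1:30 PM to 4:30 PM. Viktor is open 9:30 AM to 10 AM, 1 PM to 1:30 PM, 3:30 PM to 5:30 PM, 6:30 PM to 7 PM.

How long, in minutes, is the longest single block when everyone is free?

Aarav free: 10:00-17:30, 18:00-19:00 (invert busy blocks within the working day).
Chen free: 12:00-14:00, 15:30-16:00, 18:00-18:30.
Keanu free: 11:00-11:30, 13:00-16:00, 16:30-18:00.
Sven free: 09:00-09:30, 10:30-12:30.
Wendy free: 08:00-08:30, 09:30-10:00, 11:30-12:30, 13:30-16:30.
Viktor free: 09:30-10:00, 13:00-13:30, 15:30-17:30, 18:30-19:00.
Aarav ∩ Chen: 12:00-14:00, 15:30-16:00, 18:00-18:30.
Aarav ∩ Chen ∩ Keanu: 13:00-14:00, 15:30-16:00.
Aarav ∩ Chen ∩ Keanu ∩ Sven: ∅.
Aarav ∩ Chen ∩ Keanu ∩ Sven ∩ Wendy: ∅.
Aarav ∩ Chen ∩ Keanu ∩ Sven ∩ Wendy ∩ Viktor: ∅.
There is no time when everyone is free.
No common window exists, so the longest block is 0 minutes.

0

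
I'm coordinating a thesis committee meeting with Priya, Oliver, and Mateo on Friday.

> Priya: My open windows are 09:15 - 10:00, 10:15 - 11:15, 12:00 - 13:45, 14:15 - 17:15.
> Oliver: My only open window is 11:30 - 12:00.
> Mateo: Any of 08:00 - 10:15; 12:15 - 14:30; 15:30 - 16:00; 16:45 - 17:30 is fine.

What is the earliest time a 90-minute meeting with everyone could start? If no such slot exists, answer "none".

Priya ∩ Oliver: ∅.
Priya ∩ Oliver ∩ Mateo: ∅.
There is no time when everyone is free.
No common window is at least 90 minutes long.

none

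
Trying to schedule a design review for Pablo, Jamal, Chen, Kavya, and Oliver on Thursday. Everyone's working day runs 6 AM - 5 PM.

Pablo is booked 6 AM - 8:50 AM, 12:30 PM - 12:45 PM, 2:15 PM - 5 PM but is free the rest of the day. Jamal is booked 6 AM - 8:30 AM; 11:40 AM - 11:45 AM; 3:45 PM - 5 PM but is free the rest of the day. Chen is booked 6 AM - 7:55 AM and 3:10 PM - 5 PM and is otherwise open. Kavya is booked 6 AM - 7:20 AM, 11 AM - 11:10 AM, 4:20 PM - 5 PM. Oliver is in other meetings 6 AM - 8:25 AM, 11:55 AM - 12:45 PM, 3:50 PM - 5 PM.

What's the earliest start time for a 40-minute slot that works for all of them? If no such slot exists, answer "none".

Pablo free: 08:50-12:30, 12:45-14:15 (invert busy blocks within the working day).
Jamal free: 08:30-11:40, 11:45-15:45 (invert busy blocks within the working day).
Chen free: 07:55-15:10 (invert busy blocks within the working day).
Kavya free: 07:20-11:00, 11:10-16:20 (invert busy blocks within the working day).
Oliver free: 08:25-11:55, 12:45-15:50 (invert busy blocks within the working day).
Pablo ∩ Jamal: 08:50-11:40, 11:45-12:30, 12:45-14:15.
Pablo ∩ Jamal ∩ Chen: 08:50-11:40, 11:45-12:30, 12:45-14:15.
Pablo ∩ Jamal ∩ Chen ∩ Kavya: 08:50-11:00, 11:10-11:40, 11:45-12:30, 12:45-14:15.
Pablo ∩ Jamal ∩ Chen ∩ Kavya ∩ Oliver: 08:50-11:00, 11:10-11:40, 11:45-11:55, 12:45-14:15.
The first common window of at least 40 minutes is 08:50-11:00, so the earliest start is 08:50.

08:50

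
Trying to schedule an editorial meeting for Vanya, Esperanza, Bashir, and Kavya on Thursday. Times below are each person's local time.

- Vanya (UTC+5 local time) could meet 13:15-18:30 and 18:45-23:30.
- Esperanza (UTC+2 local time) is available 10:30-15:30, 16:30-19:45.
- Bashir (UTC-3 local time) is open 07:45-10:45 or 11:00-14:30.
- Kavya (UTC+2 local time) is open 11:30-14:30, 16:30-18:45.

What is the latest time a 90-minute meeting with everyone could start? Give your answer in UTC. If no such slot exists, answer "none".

Vanya in UTC: 08:15-13:30, 13:45-18:30 (subtract 5h to convert from UTC+5).
Esperanza in UTC: 08:30-13:30, 14:30-17:45 (subtract 2h to convert from UTC+2).
Bashir in UTC: 10:45-13:45, 14:00-17:30 (add 3h to convert from UTC-3).
Kavya in UTC: 09:30-12:30, 14:30-16:45 (subtract 2h to convert from UTC+2).
Vanya ∩ Esperanza: 08:30-13:30, 14:30-17:45.
Vanya ∩ Esperanza ∩ Bashir: 10:45-13:30, 14:30-17:30.
Vanya ∩ Esperanza ∩ Bashir ∩ Kavya: 10:45-12:30, 14:30-16:45.
So the common availability across everyone is 10:45-12:30, 14:30-16:45.
The last common window of at least 90 minutes is 14:30-16:45; a 90-minute meeting can start as late as 15:15 and still end by 16:45.

15:15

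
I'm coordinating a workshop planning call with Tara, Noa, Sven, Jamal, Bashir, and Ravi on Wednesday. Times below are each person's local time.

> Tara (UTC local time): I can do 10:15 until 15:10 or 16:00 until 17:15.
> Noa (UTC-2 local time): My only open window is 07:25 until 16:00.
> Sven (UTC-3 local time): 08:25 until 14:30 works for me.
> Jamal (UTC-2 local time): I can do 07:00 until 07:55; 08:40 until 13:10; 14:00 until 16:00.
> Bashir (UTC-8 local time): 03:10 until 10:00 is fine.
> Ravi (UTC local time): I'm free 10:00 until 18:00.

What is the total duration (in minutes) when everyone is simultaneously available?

Tara in UTC: 10:15-15:10, 16:00-17:15.
Noa in UTC: 09:25-18:00 (add 2h to convert from UTC-2).
Sven in UTC: 11:25-17:30 (add 3h to convert from UTC-3).
Jamal in UTC: 09:00-09:55, 10:40-15:10, 16:00-18:00 (add 2h to convert from UTC-2).
Bashir in UTC: 11:10-18:00 (add 8h to convert from UTC-8).
Ravi in UTC: 10:00-18:00.
Tara ∩ Noa: 10:15-15:10, 16:00-17:15.
Tara ∩ Noa ∩ Sven: 11:25-15:10, 16:00-17:15.
Tara ∩ Noa ∩ Sven ∩ Jamal: 11:25-15:10, 16:00-17:15.
Tara ∩ Noa ∩ Sven ∩ Jamal ∩ Bashir: 11:25-15:10, 16:00-17:15.
Tara ∩ Noa ∩ Sven ∩ Jamal ∩ Bashir ∩ Ravi: 11:25-15:10, 16:00-17:15.
So the common availability across everyone is 11:25-15:10, 16:00-17:15.
Summing the common windows: 225 + 75 = 300 minutes.

300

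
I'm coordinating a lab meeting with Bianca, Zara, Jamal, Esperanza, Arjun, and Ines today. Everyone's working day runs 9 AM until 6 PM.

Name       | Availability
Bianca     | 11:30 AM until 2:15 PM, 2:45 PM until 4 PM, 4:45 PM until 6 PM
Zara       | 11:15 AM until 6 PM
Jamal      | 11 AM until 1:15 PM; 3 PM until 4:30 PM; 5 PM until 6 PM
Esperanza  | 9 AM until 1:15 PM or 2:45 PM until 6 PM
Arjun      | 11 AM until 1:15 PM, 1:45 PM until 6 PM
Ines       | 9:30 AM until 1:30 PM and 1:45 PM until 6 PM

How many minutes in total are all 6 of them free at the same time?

225

Bianca ∩ Zara: 11:30-14:15, 14:45-16:00, 16:45-18:00.
Bianca ∩ Zara ∩ Jamal: 11:30-13:15, 15:00-16:00, 17:00-18:00.
Bianca ∩ Zara ∩ Jamal ∩ Esperanza: 11:30-13:15, 15:00-16:00, 17:00-18:00.
Bianca ∩ Zara ∩ Jamal ∩ Esperanza ∩ Arjun: 11:30-13:15, 15:00-16:00, 17:00-18:00.
Bianca ∩ Zara ∩ Jamal ∩ Esperanza ∩ Arjun ∩ Ines: 11:30-13:15, 15:00-16:00, 17:00-18:00.
Summing the common windows: 105 + 60 + 60 = 225 minutes.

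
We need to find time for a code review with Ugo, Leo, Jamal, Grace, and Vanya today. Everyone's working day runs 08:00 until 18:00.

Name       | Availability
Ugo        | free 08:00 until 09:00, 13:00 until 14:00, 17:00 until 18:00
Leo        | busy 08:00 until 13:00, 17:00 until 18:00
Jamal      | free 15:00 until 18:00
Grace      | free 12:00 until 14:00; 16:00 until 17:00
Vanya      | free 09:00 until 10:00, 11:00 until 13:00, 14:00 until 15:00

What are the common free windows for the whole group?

Ugo free: 08:00-09:00, 13:00-14:00, 17:00-18:00.
Leo free: 13:00-17:00 (invert busy blocks within the working day).
Jamal free: 15:00-18:00.
Grace free: 12:00-14:00, 16:00-17:00.
Vanya free: 09:00-10:00, 11:00-13:00, 14:00-15:00.
Ugo ∩ Leo: 13:00-14:00.
Ugo ∩ Leo ∩ Jamal: ∅.
Ugo ∩ Leo ∩ Jamal ∩ Grace: ∅.
Ugo ∩ Leo ∩ Jamal ∩ Grace ∩ Vanya: ∅.
There is no time when everyone is free.

none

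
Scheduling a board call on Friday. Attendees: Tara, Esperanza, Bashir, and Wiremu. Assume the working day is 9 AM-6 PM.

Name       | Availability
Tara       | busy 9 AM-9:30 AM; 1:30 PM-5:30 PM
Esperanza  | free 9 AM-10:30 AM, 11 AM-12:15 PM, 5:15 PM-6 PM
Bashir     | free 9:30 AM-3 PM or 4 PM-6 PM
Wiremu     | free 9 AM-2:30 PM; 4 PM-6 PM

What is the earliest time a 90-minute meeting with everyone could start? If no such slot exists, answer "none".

Tara free: 09:30-13:30, 17:30-18:00 (invert busy blocks within the working day).
Esperanza free: 09:00-10:30, 11:00-12:15, 17:15-18:00.
Bashir free: 09:30-15:00, 16:00-18:00.
Wiremu free: 09:00-14:30, 16:00-18:00.
Tara ∩ Esperanza: 09:30-10:30, 11:00-12:15, 17:30-18:00.
Tara ∩ Esperanza ∩ Bashir: 09:30-10:30, 11:00-12:15, 17:30-18:00.
Tara ∩ Esperanza ∩ Bashir ∩ Wiremu: 09:30-10:30, 11:00-12:15, 17:30-18:00.
So the common availability across everyone is 09:30-10:30, 11:00-12:15, 17:30-18:00.
No common window is at least 90 minutes long.

none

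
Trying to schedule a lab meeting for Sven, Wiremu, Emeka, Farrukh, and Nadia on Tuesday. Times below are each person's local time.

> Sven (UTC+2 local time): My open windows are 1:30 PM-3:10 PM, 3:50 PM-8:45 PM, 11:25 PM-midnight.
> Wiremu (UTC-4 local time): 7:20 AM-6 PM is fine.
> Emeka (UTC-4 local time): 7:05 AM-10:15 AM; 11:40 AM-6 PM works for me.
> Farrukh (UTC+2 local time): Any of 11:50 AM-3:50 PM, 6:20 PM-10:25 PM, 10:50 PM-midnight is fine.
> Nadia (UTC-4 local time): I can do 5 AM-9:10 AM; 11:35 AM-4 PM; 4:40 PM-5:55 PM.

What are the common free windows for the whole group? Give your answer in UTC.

11:30-13:10, 16:20-18:45, 21:25-21:55

Sven in UTC: 11:30-13:10, 13:50-18:45, 21:25-22:00 (subtract 2h to convert from UTC+2).
Wiremu in UTC: 11:20-22:00 (add 4h to convert from UTC-4).
Emeka in UTC: 11:05-14:15, 15:40-22:00 (add 4h to convert from UTC-4).
Farrukh in UTC: 09:50-13:50, 16:20-20:25, 20:50-22:00 (subtract 2h to convert from UTC+2).
Nadia in UTC: 09:00-13:10, 15:35-20:00, 20:40-21:55 (add 4h to convert from UTC-4).
Sven ∩ Wiremu: 11:30-13:10, 13:50-18:45, 21:25-22:00.
Sven ∩ Wiremu ∩ Emeka: 11:30-13:10, 13:50-14:15, 15:40-18:45, 21:25-22:00.
Sven ∩ Wiremu ∩ Emeka ∩ Farrukh: 11:30-13:10, 16:20-18:45, 21:25-22:00.
Sven ∩ Wiremu ∩ Emeka ∩ Farrukh ∩ Nadia: 11:30-13:10, 16:20-18:45, 21:25-21:55.
So the common availability across everyone is 11:30-13:10, 16:20-18:45, 21:25-21:55.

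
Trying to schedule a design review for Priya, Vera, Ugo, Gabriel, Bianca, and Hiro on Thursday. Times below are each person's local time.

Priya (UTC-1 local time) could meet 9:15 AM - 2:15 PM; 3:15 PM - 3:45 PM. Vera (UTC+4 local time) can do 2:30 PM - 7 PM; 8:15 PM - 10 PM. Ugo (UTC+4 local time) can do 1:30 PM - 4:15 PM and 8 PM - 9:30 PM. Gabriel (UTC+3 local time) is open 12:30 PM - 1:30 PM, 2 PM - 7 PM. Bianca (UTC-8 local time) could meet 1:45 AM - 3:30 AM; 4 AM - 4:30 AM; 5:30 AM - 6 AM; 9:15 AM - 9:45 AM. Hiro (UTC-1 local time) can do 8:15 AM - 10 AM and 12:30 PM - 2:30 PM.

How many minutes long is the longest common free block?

Priya in UTC: 10:15-15:15, 16:15-16:45 (add 1h to convert from UTC-1).
Vera in UTC: 10:30-15:00, 16:15-18:00 (subtract 4h to convert from UTC+4).
Ugo in UTC: 09:30-12:15, 16:00-17:30 (subtract 4h to convert from UTC+4).
Gabriel in UTC: 09:30-10:30, 11:00-16:00 (subtract 3h to convert from UTC+3).
Bianca in UTC: 09:45-11:30, 12:00-12:30, 13:30-14:00, 17:15-17:45 (add 8h to convert from UTC-8).
Hiro in UTC: 09:15-11:00, 13:30-15:30 (add 1h to convert from UTC-1).
Priya ∩ Vera: 10:30-15:00, 16:15-16:45.
Priya ∩ Vera ∩ Ugo: 10:30-12:15, 16:15-16:45.
Priya ∩ Vera ∩ Ugo ∩ Gabriel: 11:00-12:15.
Priya ∩ Vera ∩ Ugo ∩ Gabriel ∩ Bianca: 11:00-11:30, 12:00-12:15.
Priya ∩ Vera ∩ Ugo ∩ Gabriel ∩ Bianca ∩ Hiro: ∅.
There is no time when everyone is free.
No common window exists, so the longest block is 0 minutes.

0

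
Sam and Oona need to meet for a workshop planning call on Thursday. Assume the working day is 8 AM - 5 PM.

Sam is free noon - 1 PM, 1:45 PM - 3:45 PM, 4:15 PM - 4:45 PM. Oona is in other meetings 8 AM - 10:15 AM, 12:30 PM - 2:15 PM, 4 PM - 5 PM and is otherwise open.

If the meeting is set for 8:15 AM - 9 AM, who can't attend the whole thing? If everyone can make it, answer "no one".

Sam free: 12:00-13:00, 13:45-15:45, 16:15-16:45.
Oona free: 10:15-12:30, 14:15-16:00 (invert busy blocks within the working day).
Sam: not fully free for 08:15-09:00. Oona: not fully free for 08:15-09:00.

Oona, Sam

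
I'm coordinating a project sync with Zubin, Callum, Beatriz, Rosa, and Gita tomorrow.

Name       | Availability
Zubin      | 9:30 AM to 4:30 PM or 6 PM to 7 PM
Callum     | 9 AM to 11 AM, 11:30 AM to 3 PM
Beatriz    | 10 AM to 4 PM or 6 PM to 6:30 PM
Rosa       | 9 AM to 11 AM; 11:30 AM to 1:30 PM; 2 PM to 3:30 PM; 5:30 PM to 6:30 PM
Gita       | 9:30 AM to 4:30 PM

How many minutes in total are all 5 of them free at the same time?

240

Zubin ∩ Callum: 09:30-11:00, 11:30-15:00.
Zubin ∩ Callum ∩ Beatriz: 10:00-11:00, 11:30-15:00.
Zubin ∩ Callum ∩ Beatriz ∩ Rosa: 10:00-11:00, 11:30-13:30, 14:00-15:00.
Zubin ∩ Callum ∩ Beatriz ∩ Rosa ∩ Gita: 10:00-11:00, 11:30-13:30, 14:00-15:00.
Those are the intersection windows.
Summing the common windows: 60 + 120 + 60 = 240 minutes.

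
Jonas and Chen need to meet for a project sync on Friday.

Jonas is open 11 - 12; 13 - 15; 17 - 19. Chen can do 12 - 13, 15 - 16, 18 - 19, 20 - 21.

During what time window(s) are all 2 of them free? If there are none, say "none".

Jonas ∩ Chen: 18:00-19:00.
So the common availability across everyone is 18:00-19:00.

18:00-19:00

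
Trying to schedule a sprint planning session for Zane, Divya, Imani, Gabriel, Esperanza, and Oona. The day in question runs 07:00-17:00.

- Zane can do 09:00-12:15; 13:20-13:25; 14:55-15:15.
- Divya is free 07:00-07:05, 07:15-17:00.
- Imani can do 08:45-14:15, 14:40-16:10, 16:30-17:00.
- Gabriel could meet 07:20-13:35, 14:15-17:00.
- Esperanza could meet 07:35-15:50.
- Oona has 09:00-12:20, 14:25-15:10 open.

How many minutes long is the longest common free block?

195

Zane ∩ Divya: 09:00-12:15, 13:20-13:25, 14:55-15:15.
Zane ∩ Divya ∩ Imani: 09:00-12:15, 13:20-13:25, 14:55-15:15.
Zane ∩ Divya ∩ Imani ∩ Gabriel: 09:00-12:15, 13:20-13:25, 14:55-15:15.
Zane ∩ Divya ∩ Imani ∩ Gabriel ∩ Esperanza: 09:00-12:15, 13:20-13:25, 14:55-15:15.
Zane ∩ Divya ∩ Imani ∩ Gabriel ∩ Esperanza ∩ Oona: 09:00-12:15, 14:55-15:10.
The longest is 09:00-12:15 at 195 minutes.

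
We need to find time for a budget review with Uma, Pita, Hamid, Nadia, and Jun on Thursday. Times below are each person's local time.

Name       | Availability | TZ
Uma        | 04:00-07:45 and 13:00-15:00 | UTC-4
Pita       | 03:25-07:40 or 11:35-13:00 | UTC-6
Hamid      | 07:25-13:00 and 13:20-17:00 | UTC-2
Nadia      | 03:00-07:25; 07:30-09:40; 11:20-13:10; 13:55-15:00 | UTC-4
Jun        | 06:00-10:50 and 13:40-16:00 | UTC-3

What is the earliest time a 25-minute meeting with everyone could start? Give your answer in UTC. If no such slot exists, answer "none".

Uma in UTC: 08:00-11:45, 17:00-19:00 (add 4h to convert from UTC-4).
Pita in UTC: 09:25-13:40, 17:35-19:00 (add 6h to convert from UTC-6).
Hamid in UTC: 09:25-15:00, 15:20-19:00 (add 2h to convert from UTC-2).
Nadia in UTC: 07:00-11:25, 11:30-13:40, 15:20-17:10, 17:55-19:00 (add 4h to convert from UTC-4).
Jun in UTC: 09:00-13:50, 16:40-19:00 (add 3h to convert from UTC-3).
Uma ∩ Pita: 09:25-11:45, 17:35-19:00.
Uma ∩ Pita ∩ Hamid: 09:25-11:45, 17:35-19:00.
Uma ∩ Pita ∩ Hamid ∩ Nadia: 09:25-11:25, 11:30-11:45, 17:55-19:00.
Uma ∩ Pita ∩ Hamid ∩ Nadia ∩ Jun: 09:25-11:25, 11:30-11:45, 17:55-19:00.
The first common window of at least 25 minutes is 09:25-11:25, so the earliest start is 09:25.

09:25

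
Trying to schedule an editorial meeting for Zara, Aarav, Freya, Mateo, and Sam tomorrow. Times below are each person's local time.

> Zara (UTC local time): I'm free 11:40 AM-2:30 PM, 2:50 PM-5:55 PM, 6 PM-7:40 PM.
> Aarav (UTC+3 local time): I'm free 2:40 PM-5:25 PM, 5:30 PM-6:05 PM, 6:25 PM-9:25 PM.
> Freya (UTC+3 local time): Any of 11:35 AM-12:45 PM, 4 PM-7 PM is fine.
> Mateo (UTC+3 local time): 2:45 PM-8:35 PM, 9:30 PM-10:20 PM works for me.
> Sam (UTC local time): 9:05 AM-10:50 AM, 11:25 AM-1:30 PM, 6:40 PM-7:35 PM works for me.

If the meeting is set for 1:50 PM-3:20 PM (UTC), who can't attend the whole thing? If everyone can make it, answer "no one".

Aarav, Sam, Zara

Zara in UTC: 11:40-14:30, 14:50-17:55, 18:00-19:40.
Aarav in UTC: 11:40-14:25, 14:30-15:05, 15:25-18:25 (subtract 3h to convert from UTC+3).
Freya in UTC: 08:35-09:45, 13:00-16:00 (subtract 3h to convert from UTC+3).
Mateo in UTC: 11:45-17:35, 18:30-19:20 (subtract 3h to convert from UTC+3).
Sam in UTC: 09:05-10:50, 11:25-13:30, 18:40-19:35.
Zara: not fully free for 13:50-15:20. Aarav: not fully free for 13:50-15:20. Freya: free for 13:50-15:20. Mateo: free for 13:50-15:20. Sam: not fully free for 13:50-15:20.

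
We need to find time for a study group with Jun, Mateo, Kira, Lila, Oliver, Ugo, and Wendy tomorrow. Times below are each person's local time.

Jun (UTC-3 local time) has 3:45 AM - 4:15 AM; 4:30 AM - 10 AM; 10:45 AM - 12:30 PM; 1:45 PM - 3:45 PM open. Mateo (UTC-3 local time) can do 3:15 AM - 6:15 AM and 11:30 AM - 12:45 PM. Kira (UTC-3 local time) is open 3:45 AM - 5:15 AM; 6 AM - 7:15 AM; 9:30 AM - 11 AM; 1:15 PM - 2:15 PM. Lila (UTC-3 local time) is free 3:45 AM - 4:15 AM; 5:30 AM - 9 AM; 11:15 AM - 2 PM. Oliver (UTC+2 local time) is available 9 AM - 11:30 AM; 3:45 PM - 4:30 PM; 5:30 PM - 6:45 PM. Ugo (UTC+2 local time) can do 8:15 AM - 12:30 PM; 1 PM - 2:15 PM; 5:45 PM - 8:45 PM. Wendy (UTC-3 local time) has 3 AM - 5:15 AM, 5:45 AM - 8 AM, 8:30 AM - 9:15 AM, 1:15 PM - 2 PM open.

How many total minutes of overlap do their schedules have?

30

Jun in UTC: 06:45-07:15, 07:30-13:00, 13:45-15:30, 16:45-18:45 (add 3h to convert from UTC-3).
Mateo in UTC: 06:15-09:15, 14:30-15:45 (add 3h to convert from UTC-3).
Kira in UTC: 06:45-08:15, 09:00-10:15, 12:30-14:00, 16:15-17:15 (add 3h to convert from UTC-3).
Lila in UTC: 06:45-07:15, 08:30-12:00, 14:15-17:00 (add 3h to convert from UTC-3).
Oliver in UTC: 07:00-09:30, 13:45-14:30, 15:30-16:45 (subtract 2h to convert from UTC+2).
Ugo in UTC: 06:15-10:30, 11:00-12:15, 15:45-18:45 (subtract 2h to convert from UTC+2).
Wendy in UTC: 06:00-08:15, 08:45-11:00, 11:30-12:15, 16:15-17:00 (add 3h to convert from UTC-3).
Jun ∩ Mateo: 06:45-07:15, 07:30-09:15, 14:30-15:30.
Jun ∩ Mateo ∩ Kira: 06:45-07:15, 07:30-08:15, 09:00-09:15.
Jun ∩ Mateo ∩ Kira ∩ Lila: 06:45-07:15, 09:00-09:15.
Jun ∩ Mateo ∩ Kira ∩ Lila ∩ Oliver: 07:00-07:15, 09:00-09:15.
Jun ∩ Mateo ∩ Kira ∩ Lila ∩ Oliver ∩ Ugo: 07:00-07:15, 09:00-09:15.
Jun ∩ Mateo ∩ Kira ∩ Lila ∩ Oliver ∩ Ugo ∩ Wendy: 07:00-07:15, 09:00-09:15.
Summing the common windows: 15 + 15 = 30 minutes.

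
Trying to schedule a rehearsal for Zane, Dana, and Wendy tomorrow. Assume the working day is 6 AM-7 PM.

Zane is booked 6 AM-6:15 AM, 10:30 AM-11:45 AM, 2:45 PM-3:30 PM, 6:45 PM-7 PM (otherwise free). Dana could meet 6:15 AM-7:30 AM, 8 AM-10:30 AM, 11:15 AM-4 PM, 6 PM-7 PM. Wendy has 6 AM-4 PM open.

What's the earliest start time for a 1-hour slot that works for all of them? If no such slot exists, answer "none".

06:15

Zane free: 06:15-10:30, 11:45-14:45, 15:30-18:45 (invert busy blocks within the working day).
Dana free: 06:15-07:30, 08:00-10:30, 11:15-16:00, 18:00-19:00.
Wendy free: 06:00-16:00.
Zane ∩ Dana: 06:15-07:30, 08:00-10:30, 11:45-14:45, 15:30-16:00, 18:00-18:45.
Zane ∩ Dana ∩ Wendy: 06:15-07:30, 08:00-10:30, 11:45-14:45, 15:30-16:00.
The first common window of at least 60 minutes is 06:15-07:30, so the earliest start is 06:15.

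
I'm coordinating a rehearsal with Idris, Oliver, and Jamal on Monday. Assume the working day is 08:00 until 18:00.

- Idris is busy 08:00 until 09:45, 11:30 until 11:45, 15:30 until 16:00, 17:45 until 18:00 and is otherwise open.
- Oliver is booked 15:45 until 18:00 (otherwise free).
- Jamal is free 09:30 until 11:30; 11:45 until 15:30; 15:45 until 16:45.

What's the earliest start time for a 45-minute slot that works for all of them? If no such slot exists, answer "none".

09:45

Idris free: 09:45-11:30, 11:45-15:30, 16:00-17:45 (invert busy blocks within the working day).
Oliver free: 08:00-15:45 (invert busy blocks within the working day).
Jamal free: 09:30-11:30, 11:45-15:30, 15:45-16:45.
Idris ∩ Oliver: 09:45-11:30, 11:45-15:30.
Idris ∩ Oliver ∩ Jamal: 09:45-11:30, 11:45-15:30.
The first common window of at least 45 minutes is 09:45-11:30, so the earliest start is 09:45.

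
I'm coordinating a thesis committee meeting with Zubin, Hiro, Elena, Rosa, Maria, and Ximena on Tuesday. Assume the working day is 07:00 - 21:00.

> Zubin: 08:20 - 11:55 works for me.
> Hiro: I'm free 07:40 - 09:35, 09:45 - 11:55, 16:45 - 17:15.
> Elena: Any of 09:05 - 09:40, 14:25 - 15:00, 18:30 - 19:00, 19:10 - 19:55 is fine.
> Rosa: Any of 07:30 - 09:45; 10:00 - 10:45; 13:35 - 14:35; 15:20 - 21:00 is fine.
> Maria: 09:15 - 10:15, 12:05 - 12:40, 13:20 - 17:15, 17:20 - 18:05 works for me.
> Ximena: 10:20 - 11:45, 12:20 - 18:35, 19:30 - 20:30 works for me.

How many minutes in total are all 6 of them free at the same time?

Zubin ∩ Hiro: 08:20-09:35, 09:45-11:55.
Zubin ∩ Hiro ∩ Elena: 09:05-09:35.
Zubin ∩ Hiro ∩ Elena ∩ Rosa: 09:05-09:35.
Zubin ∩ Hiro ∩ Elena ∩ Rosa ∩ Maria: 09:15-09:35.
Zubin ∩ Hiro ∩ Elena ∩ Rosa ∩ Maria ∩ Ximena: ∅.
There is no time when everyone is free.
There is no common window, so the total is 0 minutes.

0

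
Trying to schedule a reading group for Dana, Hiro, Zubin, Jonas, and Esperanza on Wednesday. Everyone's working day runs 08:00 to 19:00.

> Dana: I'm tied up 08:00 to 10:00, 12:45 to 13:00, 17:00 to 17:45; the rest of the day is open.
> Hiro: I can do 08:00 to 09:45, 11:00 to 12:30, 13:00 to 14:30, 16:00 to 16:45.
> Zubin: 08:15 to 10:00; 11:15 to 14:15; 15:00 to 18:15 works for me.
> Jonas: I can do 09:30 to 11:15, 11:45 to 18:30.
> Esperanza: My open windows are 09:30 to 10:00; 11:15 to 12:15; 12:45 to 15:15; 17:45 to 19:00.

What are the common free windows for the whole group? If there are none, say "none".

Dana free: 10:00-12:45, 13:00-17:00, 17:45-19:00 (invert busy blocks within the working day).
Hiro free: 08:00-09:45, 11:00-12:30, 13:00-14:30, 16:00-16:45.
Zubin free: 08:15-10:00, 11:15-14:15, 15:00-18:15.
Jonas free: 09:30-11:15, 11:45-18:30.
Esperanza free: 09:30-10:00, 11:15-12:15, 12:45-15:15, 17:45-19:00.
Dana ∩ Hiro: 11:00-12:30, 13:00-14:30, 16:00-16:45.
Dana ∩ Hiro ∩ Zubin: 11:15-12:30, 13:00-14:15, 16:00-16:45.
Dana ∩ Hiro ∩ Zubin ∩ Jonas: 11:45-12:30, 13:00-14:15, 16:00-16:45.
Dana ∩ Hiro ∩ Zubin ∩ Jonas ∩ Esperanza: 11:45-12:15, 13:00-14:15.
So the common availability across everyone is 11:45-12:15, 13:00-14:15.

11:45-12:15, 13:00-14:15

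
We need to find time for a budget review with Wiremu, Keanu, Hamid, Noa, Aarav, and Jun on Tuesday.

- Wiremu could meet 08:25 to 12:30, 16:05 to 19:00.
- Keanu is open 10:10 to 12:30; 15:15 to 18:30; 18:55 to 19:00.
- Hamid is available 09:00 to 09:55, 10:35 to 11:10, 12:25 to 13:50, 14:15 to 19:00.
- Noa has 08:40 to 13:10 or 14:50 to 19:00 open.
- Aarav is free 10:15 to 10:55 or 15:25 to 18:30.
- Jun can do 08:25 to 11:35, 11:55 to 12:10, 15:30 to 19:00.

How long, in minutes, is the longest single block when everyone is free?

Wiremu ∩ Keanu: 10:10-12:30, 16:05-18:30, 18:55-19:00.
Wiremu ∩ Keanu ∩ Hamid: 10:35-11:10, 12:25-12:30, 16:05-18:30, 18:55-19:00.
Wiremu ∩ Keanu ∩ Hamid ∩ Noa: 10:35-11:10, 12:25-12:30, 16:05-18:30, 18:55-19:00.
Wiremu ∩ Keanu ∩ Hamid ∩ Noa ∩ Aarav: 10:35-10:55, 16:05-18:30.
Wiremu ∩ Keanu ∩ Hamid ∩ Noa ∩ Aarav ∩ Jun: 10:35-10:55, 16:05-18:30.
The longest is 16:05-18:30 at 145 minutes.

145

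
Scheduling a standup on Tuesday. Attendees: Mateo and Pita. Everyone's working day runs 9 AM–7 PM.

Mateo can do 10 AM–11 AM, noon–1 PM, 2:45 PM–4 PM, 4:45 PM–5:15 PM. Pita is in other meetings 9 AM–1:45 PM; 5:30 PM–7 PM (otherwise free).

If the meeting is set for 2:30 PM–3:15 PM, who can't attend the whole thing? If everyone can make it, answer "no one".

Mateo free: 10:00-11:00, 12:00-13:00, 14:45-16:00, 16:45-17:15.
Pita free: 13:45-17:30 (invert busy blocks within the working day).
Mateo: not fully free for 14:30-15:15. Pita: free for 14:30-15:15.

Mateo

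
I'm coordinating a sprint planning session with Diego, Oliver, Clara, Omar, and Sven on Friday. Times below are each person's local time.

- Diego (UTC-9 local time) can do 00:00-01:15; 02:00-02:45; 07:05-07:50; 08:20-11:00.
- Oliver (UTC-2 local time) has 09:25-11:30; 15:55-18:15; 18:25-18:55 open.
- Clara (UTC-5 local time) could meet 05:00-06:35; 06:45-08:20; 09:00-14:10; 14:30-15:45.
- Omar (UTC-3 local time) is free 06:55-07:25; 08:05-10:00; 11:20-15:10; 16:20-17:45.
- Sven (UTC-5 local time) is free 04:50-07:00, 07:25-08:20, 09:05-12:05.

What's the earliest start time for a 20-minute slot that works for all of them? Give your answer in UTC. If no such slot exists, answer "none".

none

Diego in UTC: 09:00-10:15, 11:00-11:45, 16:05-16:50, 17:20-20:00 (add 9h to convert from UTC-9).
Oliver in UTC: 11:25-13:30, 17:55-20:15, 20:25-20:55 (add 2h to convert from UTC-2).
Clara in UTC: 10:00-11:35, 11:45-13:20, 14:00-19:10, 19:30-20:45 (add 5h to convert from UTC-5).
Omar in UTC: 09:55-10:25, 11:05-13:00, 14:20-18:10, 19:20-20:45 (add 3h to convert from UTC-3).
Sven in UTC: 09:50-12:00, 12:25-13:20, 14:05-17:05 (add 5h to convert from UTC-5).
Diego ∩ Oliver: 11:25-11:45, 17:55-20:00.
Diego ∩ Oliver ∩ Clara: 11:25-11:35, 17:55-19:10, 19:30-20:00.
Diego ∩ Oliver ∩ Clara ∩ Omar: 11:25-11:35, 17:55-18:10, 19:30-20:00.
Diego ∩ Oliver ∩ Clara ∩ Omar ∩ Sven: 11:25-11:35.
No common window is at least 20 minutes long.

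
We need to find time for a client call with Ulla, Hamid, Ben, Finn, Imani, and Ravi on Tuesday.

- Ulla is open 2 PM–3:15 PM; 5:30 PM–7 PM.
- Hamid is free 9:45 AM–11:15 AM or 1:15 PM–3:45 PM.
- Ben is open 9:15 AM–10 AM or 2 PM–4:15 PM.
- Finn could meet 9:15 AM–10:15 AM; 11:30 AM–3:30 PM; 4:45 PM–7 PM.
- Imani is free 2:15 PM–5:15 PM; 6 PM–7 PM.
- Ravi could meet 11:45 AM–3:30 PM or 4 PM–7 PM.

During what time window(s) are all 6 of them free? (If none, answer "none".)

Ulla ∩ Hamid: 14:00-15:15.
Ulla ∩ Hamid ∩ Ben: 14:00-15:15.
Ulla ∩ Hamid ∩ Ben ∩ Finn: 14:00-15:15.
Ulla ∩ Hamid ∩ Ben ∩ Finn ∩ Imani: 14:15-15:15.
Ulla ∩ Hamid ∩ Ben ∩ Finn ∩ Imani ∩ Ravi: 14:15-15:15.
Those are the intersection windows.

14:15-15:15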